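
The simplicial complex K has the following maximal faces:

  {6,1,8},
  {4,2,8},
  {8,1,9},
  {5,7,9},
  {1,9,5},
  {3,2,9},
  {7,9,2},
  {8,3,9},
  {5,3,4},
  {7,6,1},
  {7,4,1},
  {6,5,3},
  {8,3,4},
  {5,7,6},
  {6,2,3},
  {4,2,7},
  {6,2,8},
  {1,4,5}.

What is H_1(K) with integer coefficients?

H_1 = Z ⊕ Z/2Z.

Order the vertices as 1 < 2 < 3 < 4 < 5 < 6 < 7 < 8 < 9. Listing each simplex with vertices in this order, K has dimension 2 with simplices:

  0-simplices (9): [1], [2], [3], [4], [5], [6], [7], [8], [9]
  1-simplices (27): (27 of them)
  2-simplices (18): [1,4,5], [1,4,7], [1,5,9], [1,6,7], [1,6,8], [1,8,9], [2,3,6], [2,3,9], [2,4,7], [2,4,8], [2,6,8], [2,7,9], [3,4,5], [3,4,8], [3,5,6], [3,8,9], [5,6,7], [5,7,9]

so the chain groups are C_0 ≅ Z^9, C_1 ≅ Z^27, C_2 ≅ Z^18.

The boundary map ∂_1: C_1 → C_0 maps an edge to its endpoints' difference, ∂[p,q] = q − p. For instance
  ∂[1,5] = [5] − [1].
The 9×27 boundary matrix has rank 8 and Smith normal form diag(1,1,1,1,1,1,1,1).

The boundary map ∂_2: C_2 → C_1 maps a triangle to the signed sum of its edges. For instance
  ∂[2,4,7] = [4,7] − [2,7] + [2,4],
  ∂[5,6,7] = [6,7] − [5,7] + [5,6].
This gives a 27×18 integer matrix of rank 18; reducing to Smith normal form yields diagonal entries (1,1,1,1,1,1,1,1,1,1,1,1,1,1,1,1,1,2).

Computing H_k = (kernel of ∂_k) / (image of ∂_{k+1}):

  H_1: rank ker ∂_1 − rank ∂_2 = (27 − 8) − 18 = 1, and ∂_2 has invariant factor 2 > 1, so H_1 ≅ Z ⊕ Z/2Z.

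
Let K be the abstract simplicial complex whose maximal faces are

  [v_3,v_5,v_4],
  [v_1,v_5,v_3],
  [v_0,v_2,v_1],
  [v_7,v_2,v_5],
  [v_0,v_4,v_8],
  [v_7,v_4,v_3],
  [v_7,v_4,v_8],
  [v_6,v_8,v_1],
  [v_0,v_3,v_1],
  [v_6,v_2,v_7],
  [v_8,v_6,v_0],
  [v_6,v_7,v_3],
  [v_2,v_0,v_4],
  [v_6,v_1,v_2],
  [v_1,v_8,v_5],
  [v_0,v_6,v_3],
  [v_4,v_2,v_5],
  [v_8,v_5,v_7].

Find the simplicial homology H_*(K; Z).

Take the total order v_0 < v_1 < v_2 < v_3 < v_4 < v_5 < v_6 < v_7 < v_8 on the vertex set. Then K (dimension 2) consists of the simplices:

  0-simplices (9): [v_0], [v_1], [v_2], [v_3], [v_4], [v_5], [v_6], [v_7], [v_8]
  1-simplices (27): (27 of them)
  2-simplices (18): (18 of them)

so the chain groups are C_0 ≅ Z^9, C_1 ≅ Z^27, C_2 ≅ Z^18.

Boundary ∂_1: C_1 → C_0 maps an edge to its endpoints' difference, ∂[p,q] = q − p.
The 9×27 boundary matrix has rank 8 and Smith normal form diag(1,1,1,1,1,1,1,1).

The boundary map ∂_2: C_2 → C_1 maps a triangle to the signed sum of its edges. For instance
  ∂[v_1,v_2,v_6] = [v_2,v_6] − [v_1,v_6] + [v_1,v_2],
  ∂[v_5,v_7,v_8] = [v_7,v_8] − [v_5,v_8] + [v_5,v_7].
As a 27×18 matrix over Z this has rank 18, with invariant factors (1,1,1,1,1,1,1,1,1,1,1,1,1,1,1,1,1,2).

Reading off H_k = ker ∂_k / im ∂_{k+1}:

  H_0: rank C_0 − rank ∂_1 = 9 − 8 = 1, and the invariant factors of ∂_1 are all 1, so H_0 ≅ Z.
  H_1: rank ker ∂_1 − rank ∂_2 = (27 − 8) − 18 = 1, and ∂_2 has invariant factor 2 > 1, so H_1 ≅ Z ⊕ Z/2.
  H_2: rank ker ∂_2 − rank ∂_3 = (18 − 18) − 0 = 0, and there is no ∂_3, so H_2 ≅ 0.

(K is a triangulation of the Klein bottle.)

H_0 ≅ Z,  H_1 ≅ Z ⊕ Z/2,  H_2 = 0.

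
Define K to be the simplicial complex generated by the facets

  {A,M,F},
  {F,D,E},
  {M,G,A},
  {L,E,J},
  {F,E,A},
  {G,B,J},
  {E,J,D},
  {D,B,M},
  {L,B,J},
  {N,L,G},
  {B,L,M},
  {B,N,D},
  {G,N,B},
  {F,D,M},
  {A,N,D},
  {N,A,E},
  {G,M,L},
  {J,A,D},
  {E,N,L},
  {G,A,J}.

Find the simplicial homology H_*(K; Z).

We work with the vertex ordering A < B < D < E < F < G < J < L < M < N. The simplices of K, each written with vertices in increasing order, are:

  0-simplices (10): A, B, D, E, F, G, J, L, M, N
  1-simplices (30): AD, AE, AF, AG, AJ, AM, AN, BD, BG, BJ, BL, BM, BN, DE, DF, DJ, DM, DN, EF, EJ, EL, EN, FM, GJ, GL, GM, GN, JL, LM, LN
  2-simplices (20): ADJ, ADN, AEF, AEN, AFM, AGJ, AGM, BDM, BDN, BGJ, BGN, BJL, BLM, DEF, DEJ, DFM, EJL, ELN, GLM, GLN

giving chain groups C_0 ≅ Z^10, C_1 ≅ Z^30, C_2 ≅ Z^20.

The boundary map ∂_1: C_1 → C_0 is given by ∂[p,q] = [q] − [p]. For instance
  ∂DM = M − D.
This gives a 10×30 integer matrix of rank 9; reducing to Smith normal form yields diagonal entries (1,1,1,1,1,1,1,1,1).

∂_2: C_2 → C_1 acts by ∂[p,q,r] = [q,r] − [p,r] + [p,q]. For instance
  ∂DEJ = EJ − DJ + DE,
  ∂BLM = LM − BM + BL.
This gives a 30×20 integer matrix of rank 20; reducing to Smith normal form yields diagonal entries (1,1,1,1,1,1,1,1,1,1,1,1,1,1,1,1,1,1,1,2).

Reading off H_k = ker ∂_k / im ∂_{k+1}:

  H_0: rank C_0 − rank ∂_1 = 10 − 9 = 1, and the invariant factors of ∂_1 are all 1, so H_0 = Z.
  H_1: rank ker ∂_1 − rank ∂_2 = (30 − 9) − 20 = 1, and ∂_2 has invariant factor 2 > 1, so H_1 = Z ⊕ Z/2Z.
  H_2: rank ker ∂_2 − rank ∂_3 = (20 − 20) − 0 = 0, and there is no ∂_3, so H_2 = 0.

As a check, the Euler characteristic is 10 − 30 + 20 = 0, which agrees with 1 − 1 + 0 = 0.

H_0 ≅ Z,  H_1 ≅ Z ⊕ Z/2Z,  H_2 = 0.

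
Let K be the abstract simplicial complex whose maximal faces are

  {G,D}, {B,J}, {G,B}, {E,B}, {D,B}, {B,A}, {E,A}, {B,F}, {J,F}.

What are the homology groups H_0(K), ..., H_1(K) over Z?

H_0 = Z,  H_1 = Z^3.

Fix the vertex order A < B < D < E < F < G < J and write every simplex with vertices in increasing order. Then dim K = 1 and the simplices of K are:

  0-simplices (7): A, B, D, E, F, G, J
  1-simplices (9): AB, AE, BD, BE, BF, BG, BJ, DG, FJ

Hence C_0 ≅ Z^7, C_1 ≅ Z^9.

∂_1: C_1 → C_0 sends each edge [p,q] (with p < q) to q − p. For instance
  ∂FJ = J − F.
This gives a 7×9 integer matrix of rank 6; reducing to Smith normal form yields diagonal entries (1,1,1,1,1,1).

From H_k ≅ ker(∂_k) / im(∂_{k+1}) we obtain:

  H_0: rank C_0 − rank ∂_1 = 7 − 6 = 1, and the invariant factors of ∂_1 are all 1, so H_0 = Z.
  H_1: rank ker ∂_1 − rank ∂_2 = (9 − 6) − 0 = 3, and there is no ∂_2, so H_1 = Z^3.

As a check, the Euler characteristic is 7 − 9 = -2, which agrees with 1 − 3 = -2.
(K is a triangulation of a wedge of 3 circles.)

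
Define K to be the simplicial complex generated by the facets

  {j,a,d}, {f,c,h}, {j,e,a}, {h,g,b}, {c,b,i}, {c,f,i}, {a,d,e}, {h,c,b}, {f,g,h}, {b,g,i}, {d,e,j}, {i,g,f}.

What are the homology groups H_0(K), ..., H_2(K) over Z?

Fix the vertex order a < b < c < d < e < f < g < h < i < j and write every simplex with vertices in increasing order. Then dim K = 2 and the simplices of K are:

  0-simplices (10): a, b, c, d, e, f, g, h, i, j
  1-simplices (18): ad, ae, aj, bc, bg, bh, bi, cf, ch, ci, de, dj, ej, fg, fh, fi, gh, gi
  2-simplices (12): ade, adj, aej, bch, bci, bgh, bgi, cfh, cfi, dej, fgh, fgi

so the chain groups are C_0 ≅ Z^10, C_1 ≅ Z^18, C_2 ≅ Z^12.

∂_1: C_1 → C_0 sends each edge [p,q] (with p < q) to q − p. For instance
  ∂ci = i − c.
This gives a 10×18 integer matrix of rank 8; reducing to Smith normal form yields diagonal entries (1,1,1,1,1,1,1,1).

The boundary map ∂_2: C_2 → C_1 maps a triangle to the signed sum of its edges. For instance
  ∂cfh = fh − ch + cf,
  ∂bgi = gi − bi + bg.
As a 18×12 matrix over Z this has rank 10, with invariant factors (1,1,1,1,1,1,1,1,1,1).

Computing H_k = (kernel of ∂_k) / (image of ∂_{k+1}):

  H_0: rank C_0 − rank ∂_1 = 10 − 8 = 2, and the invariant factors of ∂_1 are all 1, so H_0 ≅ Z^2.
  H_1: rank ker ∂_1 − rank ∂_2 = (18 − 8) − 10 = 0, and the invariant factors of ∂_2 are all 1, so H_1 ≅ 0.
  H_2: rank ker ∂_2 − rank ∂_3 = (12 − 10) − 0 = 2, and there is no ∂_3, so H_2 ≅ Z^2.

H_0 = Z^2,  H_1 = 0,  H_2 = Z^2.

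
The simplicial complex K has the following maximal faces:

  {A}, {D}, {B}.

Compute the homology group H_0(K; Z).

H_0 ≅ Z^3.

Fix the vertex order A < B < D and write every simplex with vertices in increasing order. Then dim K = 0 and the simplices of K are:

  0-simplices (3): A, B, D

Hence C_0 ≅ Z^3.

Computing H_k = (kernel of ∂_k) / (image of ∂_{k+1}):

  H_0: rank C_0 − rank ∂_1 = 3 − 0 = 3, and there is no ∂_1, so H_0 = Z^3.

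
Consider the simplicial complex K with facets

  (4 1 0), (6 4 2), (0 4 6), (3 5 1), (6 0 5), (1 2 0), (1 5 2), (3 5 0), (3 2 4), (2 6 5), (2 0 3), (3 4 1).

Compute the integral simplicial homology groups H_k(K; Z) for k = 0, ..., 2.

H_0 = Z,  H_1 = Z/2,  H_2 = 0.

Take the total order 0 < 1 < 2 < 3 < 4 < 5 < 6 on the vertex set. Then K (dimension 2) consists of the simplices:

  0-simplices (7): [0], [1], [2], [3], [4], [5], [6]
  1-simplices (18): [0,1], [0,2], [0,3], [0,4], [0,5], [0,6], [1,2], [1,3], [1,4], [1,5], [2,3], [2,4], [2,5], [2,6], [3,4], [3,5], [4,6], [5,6]
  2-simplices (12): [0,1,2], [0,1,4], [0,2,3], [0,3,5], [0,4,6], [0,5,6], [1,2,5], [1,3,4], [1,3,5], [2,3,4], [2,4,6], [2,5,6]

giving chain groups C_0 ≅ Z^7, C_1 ≅ Z^18, C_2 ≅ Z^12.

The boundary map ∂_1: C_1 → C_0 maps an edge to its endpoints' difference, ∂[p,q] = q − p.
This gives a 7×18 integer matrix of rank 6; reducing to Smith normal form yields diagonal entries (1,1,1,1,1,1).

∂_2: C_2 → C_1 acts by ∂[p,q,r] = [q,r] − [p,r] + [p,q]. For instance
  ∂[2,4,6] = [4,6] − [2,6] + [2,4],
  ∂[2,5,6] = [5,6] − [2,6] + [2,5].
As a 18×12 matrix over Z this has rank 12, with invariant factors (1,1,1,1,1,1,1,1,1,1,1,2).

Now H_k = ker ∂_k / im ∂_{k+1}, so:

  H_0: rank C_0 − rank ∂_1 = 7 − 6 = 1, and the invariant factors of ∂_1 are all 1, so H_0 = Z.
  H_1: rank ker ∂_1 − rank ∂_2 = (18 − 6) − 12 = 0, and ∂_2 has invariant factor 2 > 1, so H_1 = Z/2.
  H_2: rank ker ∂_2 − rank ∂_3 = (12 − 12) − 0 = 0, and there is no ∂_3, so H_2 = 0.

As a check, the Euler characteristic is 7 − 18 + 12 = 1, which agrees with 1 − 0 + 0 = 1.
(K is a triangulation of the real projective plane RP^2.)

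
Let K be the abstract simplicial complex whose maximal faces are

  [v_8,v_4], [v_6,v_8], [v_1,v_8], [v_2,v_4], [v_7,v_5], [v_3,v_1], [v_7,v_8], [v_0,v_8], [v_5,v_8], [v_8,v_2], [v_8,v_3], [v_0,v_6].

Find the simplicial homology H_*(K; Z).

Take the total order v_0 < v_1 < v_2 < v_3 < v_4 < v_5 < v_6 < v_7 < v_8 on the vertex set. Then K (dimension 1) consists of the simplices:

  0-simplices (9): [v_0], [v_1], [v_2], [v_3], [v_4], [v_5], [v_6], [v_7], [v_8]
  1-simplices (12): [v_0,v_6], [v_0,v_8], [v_1,v_3], [v_1,v_8], [v_2,v_4], [v_2,v_8], [v_3,v_8], [v_4,v_8], [v_5,v_7], [v_5,v_8], [v_6,v_8], [v_7,v_8]

Hence C_0 ≅ Z^9, C_1 ≅ Z^12.

∂_1: C_1 → C_0 sends each edge [p,q] (with p < q) to q − p. For instance
  ∂[v_2,v_4] = [v_4] − [v_2].
The 9×12 boundary matrix has rank 8 and Smith normal form diag(1,1,1,1,1,1,1,1).

Computing H_k = (kernel of ∂_k) / (image of ∂_{k+1}):

  H_0: rank C_0 − rank ∂_1 = 9 − 8 = 1, and the invariant factors of ∂_1 are all 1, so H_0 ≅ Z.
  H_1: rank ker ∂_1 − rank ∂_2 = (12 − 8) − 0 = 4, and there is no ∂_2, so H_1 ≅ Z^4.

(K is a triangulation of a wedge of 4 circles.)

H_0 ≅ Z,  H_1 ≅ Z^4.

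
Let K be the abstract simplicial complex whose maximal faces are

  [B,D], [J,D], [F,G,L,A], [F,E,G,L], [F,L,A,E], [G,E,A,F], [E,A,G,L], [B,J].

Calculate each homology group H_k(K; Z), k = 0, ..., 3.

H_0 ≅ Z^2,  H_1 ≅ Z,  H_2 = 0,  H_3 ≅ Z.

Fix the vertex order A < B < D < E < F < G < J < L and write every simplex with vertices in increasing order. Then dim K = 3 and the simplices of K are:

  0-simplices (8): A, B, D, E, F, G, J, L
  1-simplices (13): AE, AF, AG, AL, BD, BJ, DJ, EF, EG, EL, FG, FL, GL
  2-simplices (10): AEF, AEG, AEL, AFG, AFL, AGL, EFG, EFL, EGL, FGL
  3-simplices (5): AEFG, AEFL, AEGL, AFGL, EFGL

so the chain groups are C_0 ≅ Z^8, C_1 ≅ Z^13, C_2 ≅ Z^10, C_3 ≅ Z^5.

The boundary map ∂_1: C_1 → C_0 is given by ∂[p,q] = [q] − [p]. For instance
  ∂BD = D − B.
This gives a 8×13 integer matrix of rank 6; reducing to Smith normal form yields diagonal entries (1,1,1,1,1,1).

The boundary map ∂_2: C_2 → C_1 sends each 2-simplex [p,q,r] to [q,r] − [p,r] + [p,q]. For instance
  ∂AFG = FG − AG + AF,
  ∂AEL = EL − AL + AE.
This gives a 13×10 integer matrix of rank 6; reducing to Smith normal form yields diagonal entries (1,1,1,1,1,1).

The boundary map ∂_3: C_3 → C_2 sends each 3-simplex σ to the alternating sum Σ_i (−1)^i (σ with its i-th vertex removed). For instance
  ∂EFGL = FGL − EGL + EFL − EFG,
  ∂AEFL = EFL − AFL + AEL − AEF.
This gives a 10×5 integer matrix of rank 4; reducing to Smith normal form yields diagonal entries (1,1,1,1).

Computing H_k = (kernel of ∂_k) / (image of ∂_{k+1}):

  H_0: rank C_0 − rank ∂_1 = 8 − 6 = 2, and the invariant factors of ∂_1 are all 1, so H_0 ≅ Z^2.
  H_1: rank ker ∂_1 − rank ∂_2 = (13 − 6) − 6 = 1, and the invariant factors of ∂_2 are all 1, so H_1 ≅ Z.
  H_2: rank ker ∂_2 − rank ∂_3 = (10 − 6) − 4 = 0, and the invariant factors of ∂_3 are all 1, so H_2 ≅ 0.
  H_3: rank ker ∂_3 − rank ∂_4 = (5 − 4) − 0 = 1, and there is no ∂_4, so H_3 ≅ Z.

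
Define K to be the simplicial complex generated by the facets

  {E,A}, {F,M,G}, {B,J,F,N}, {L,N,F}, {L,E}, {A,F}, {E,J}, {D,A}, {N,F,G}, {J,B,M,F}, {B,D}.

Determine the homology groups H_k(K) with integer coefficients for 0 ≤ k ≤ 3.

Take the total order A < B < D < E < F < G < J < L < M < N on the vertex set. Then K (dimension 3) consists of the simplices:

  0-simplices (10): A, B, D, E, F, G, J, L, M, N
  1-simplices (20): AD, AE, AF, BD, BF, BJ, BM, BN, EJ, EL, FG, FJ, FL, FM, FN, GM, GN, JM, JN, LN
  2-simplices (10): BFJ, BFM, BFN, BJM, BJN, FGM, FGN, FJM, FJN, FLN
  3-simplices (2): BFJM, BFJN

Hence C_0 ≅ Z^10, C_1 ≅ Z^20, C_2 ≅ Z^10, C_3 ≅ Z^2.

∂_1: C_1 → C_0 sends each edge [p,q] (with p < q) to q − p. For instance
  ∂AE = E − A.
The resulting 10×20 matrix has rank 9, and its Smith normal form has invariant factors (1,1,1,1,1,1,1,1,1).

The boundary map ∂_2: C_2 → C_1 sends each 2-simplex [p,q,r] to [q,r] − [p,r] + [p,q]. For instance
  ∂FGM = GM − FM + FG,
  ∂BFN = FN − BN + BF.
This gives a 20×10 integer matrix of rank 8; reducing to Smith normal form yields diagonal entries (1,1,1,1,1,1,1,1).

Boundary ∂_3: C_3 → C_2 sends each 3-simplex σ to the alternating sum Σ_i (−1)^i (σ with its i-th vertex removed). For instance
  ∂BFJN = FJN − BJN + BFN − BFJ,
  ∂BFJM = FJM − BJM + BFM − BFJ.
The resulting 10×2 matrix has rank 2, and its Smith normal form has invariant factors (1,1).

Reading off H_k = ker ∂_k / im ∂_{k+1}:

  H_0: rank C_0 − rank ∂_1 = 10 − 9 = 1, and the invariant factors of ∂_1 are all 1, so H_0 ≅ Z.
  H_1: rank ker ∂_1 − rank ∂_2 = (20 − 9) − 8 = 3, and the invariant factors of ∂_2 are all 1, so H_1 ≅ Z^3.
  H_2: rank ker ∂_2 − rank ∂_3 = (10 − 8) − 2 = 0, and the invariant factors of ∂_3 are all 1, so H_2 ≅ 0.
  H_3: rank ker ∂_3 − rank ∂_4 = (2 − 2) − 0 = 0, and there is no ∂_4, so H_3 ≅ 0.

H_0 = Z,  H_1 = Z^3,  H_2 = 0,  H_3 = 0.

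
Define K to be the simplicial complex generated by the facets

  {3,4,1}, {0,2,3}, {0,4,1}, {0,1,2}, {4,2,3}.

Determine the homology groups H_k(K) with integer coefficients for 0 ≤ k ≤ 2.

Order the vertices as 0 < 1 < 2 < 3 < 4. Listing each simplex with vertices in this order, K has dimension 2 with simplices:

  0-simplices (5): [0], [1], [2], [3], [4]
  1-simplices (10): [0,1], [0,2], [0,3], [0,4], [1,2], [1,3], [1,4], [2,3], [2,4], [3,4]
  2-simplices (5): [0,1,2], [0,1,4], [0,2,3], [1,3,4], [2,3,4]

giving chain groups C_0 ≅ Z^5, C_1 ≅ Z^10, C_2 ≅ Z^5.

Boundary ∂_1: C_1 → C_0 maps an edge to its endpoints' difference, ∂[p,q] = q − p. For instance
  ∂[1,4] = [4] − [1].
This gives a 5×10 integer matrix of rank 4; reducing to Smith normal form yields diagonal entries (1,1,1,1).

∂_2: C_2 → C_1 acts by ∂[p,q,r] = [q,r] − [p,r] + [p,q]. For instance
  ∂[0,1,4] = [1,4] − [0,4] + [0,1],
  ∂[0,1,2] = [1,2] − [0,2] + [0,1].
This gives a 10×5 integer matrix of rank 5; reducing to Smith normal form yields diagonal entries (1,1,1,1,1).

Now H_k = ker ∂_k / im ∂_{k+1}, so:

  H_0: rank C_0 − rank ∂_1 = 5 − 4 = 1, and the invariant factors of ∂_1 are all 1, so H_0 ≅ Z.
  H_1: rank ker ∂_1 − rank ∂_2 = (10 − 4) − 5 = 1, and the invariant factors of ∂_2 are all 1, so H_1 ≅ Z.
  H_2: rank ker ∂_2 − rank ∂_3 = (5 − 5) − 0 = 0, and there is no ∂_3, so H_2 ≅ 0.

H_0 = Z,  H_1 = Z,  H_2 = 0.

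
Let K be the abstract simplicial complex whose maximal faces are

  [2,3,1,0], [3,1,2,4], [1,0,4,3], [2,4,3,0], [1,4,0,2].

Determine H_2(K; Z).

We work with the vertex ordering 0 < 1 < 2 < 3 < 4. The simplices of K, each written with vertices in increasing order, are:

  0-simplices (5): [0], [1], [2], [3], [4]
  1-simplices (10): [0,1], [0,2], [0,3], [0,4], [1,2], [1,3], [1,4], [2,3], [2,4], [3,4]
  2-simplices (10): [0,1,2], [0,1,3], [0,1,4], [0,2,3], [0,2,4], [0,3,4], [1,2,3], [1,2,4], [1,3,4], [2,3,4]
  3-simplices (5): [0,1,2,3], [0,1,2,4], [0,1,3,4], [0,2,3,4], [1,2,3,4]

giving chain groups C_0 ≅ Z^5, C_1 ≅ Z^10, C_2 ≅ Z^10, C_3 ≅ Z^5.

The boundary map ∂_1: C_1 → C_0 maps an edge to its endpoints' difference, ∂[p,q] = q − p.
The resulting 5×10 matrix has rank 4, and its Smith normal form has invariant factors (1,1,1,1).

The boundary map ∂_2: C_2 → C_1 acts by ∂[p,q,r] = [q,r] − [p,r] + [p,q]. For instance
  ∂[0,1,2] = [1,2] − [0,2] + [0,1],
  ∂[1,3,4] = [3,4] − [1,4] + [1,3].
As a 10×10 matrix over Z this has rank 6, with invariant factors (1,1,1,1,1,1).

The boundary map ∂_3: C_3 → C_2 sends each 3-simplex σ to the alternating sum Σ_i (−1)^i (σ with its i-th vertex removed). For instance
  ∂[0,1,2,3] = [1,2,3] − [0,2,3] + [0,1,3] − [0,1,2],
  ∂[1,2,3,4] = [2,3,4] − [1,3,4] + [1,2,4] − [1,2,3].
As a 10×5 matrix over Z this has rank 4, with invariant factors (1,1,1,1).

From H_k ≅ ker(∂_k) / im(∂_{k+1}) we obtain:

  H_2: rank ker ∂_2 − rank ∂_3 = (10 − 6) − 4 = 0, and the invariant factors of ∂_3 are all 1, so H_2 ≅ 0.

(K is a triangulation of the 3-sphere S^3.)

H_2 = 0.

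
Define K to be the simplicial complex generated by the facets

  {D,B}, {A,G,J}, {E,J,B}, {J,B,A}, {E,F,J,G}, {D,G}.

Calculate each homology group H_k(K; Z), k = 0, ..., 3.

Order the vertices as A < B < D < E < F < G < J. Listing each simplex with vertices in this order, K has dimension 3 with simplices:

  0-simplices (7): A, B, D, E, F, G, J
  1-simplices (13): AB, AG, AJ, BD, BE, BJ, DG, EF, EG, EJ, FG, FJ, GJ
  2-simplices (7): ABJ, AGJ, BEJ, EFG, EFJ, EGJ, FGJ
  3-simplices (1): EFGJ

giving chain groups C_0 ≅ Z^7, C_1 ≅ Z^13, C_2 ≅ Z^7, C_3 ≅ Z^1.

Boundary ∂_1: C_1 → C_0 is given by ∂[p,q] = [q] − [p]. For instance
  ∂BJ = J − B.
This gives a 7×13 integer matrix of rank 6; reducing to Smith normal form yields diagonal entries (1,1,1,1,1,1).

The boundary map ∂_2: C_2 → C_1 maps a triangle to the signed sum of its edges. For instance
  ∂EFG = FG − EG + EF,
  ∂ABJ = BJ − AJ + AB.
As a 13×7 matrix over Z this has rank 6, with invariant factors (1,1,1,1,1,1).

∂_3: C_3 → C_2 sends each 3-simplex σ to the alternating sum Σ_i (−1)^i (σ with its i-th vertex removed). For instance
  ∂EFGJ = FGJ − EGJ + EFJ − EFG.
As a 7×1 matrix over Z this has rank 1, with invariant factors (1).

Reading off H_k = ker ∂_k / im ∂_{k+1}:

  H_0: rank C_0 − rank ∂_1 = 7 − 6 = 1, and the invariant factors of ∂_1 are all 1, so H_0 ≅ Z.
  H_1: rank ker ∂_1 − rank ∂_2 = (13 − 6) − 6 = 1, and the invariant factors of ∂_2 are all 1, so H_1 ≅ Z.
  H_2: rank ker ∂_2 − rank ∂_3 = (7 − 6) − 1 = 0, and the invariant factors of ∂_3 are all 1, so H_2 ≅ 0.
  H_3: rank ker ∂_3 − rank ∂_4 = (1 − 1) − 0 = 0, and there is no ∂_4, so H_3 ≅ 0.

As a check, the Euler characteristic is 7 − 13 + 7 − 1 = 0, which agrees with 1 − 1 + 0 − 0 = 0.

H_0 ≅ Z,  H_1 ≅ Z,  H_2 = 0,  H_3 = 0.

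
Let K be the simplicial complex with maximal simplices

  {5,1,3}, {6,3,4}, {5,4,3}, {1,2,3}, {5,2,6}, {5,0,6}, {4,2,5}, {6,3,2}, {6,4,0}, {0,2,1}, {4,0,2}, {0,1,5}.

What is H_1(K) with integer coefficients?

H_1 = Z_2.

We work with the vertex ordering 0 < 1 < 2 < 3 < 4 < 5 < 6. The simplices of K, each written with vertices in increasing order, are:

  0-simplices (7): [0], [1], [2], [3], [4], [5], [6]
  1-simplices (18): [0,1], [0,2], [0,4], [0,5], [0,6], [1,2], [1,3], [1,5], [2,3], [2,4], [2,5], [2,6], [3,4], [3,5], [3,6], [4,5], [4,6], [5,6]
  2-simplices (12): [0,1,2], [0,1,5], [0,2,4], [0,4,6], [0,5,6], [1,2,3], [1,3,5], [2,3,6], [2,4,5], [2,5,6], [3,4,5], [3,4,6]

so the chain groups are C_0 ≅ Z^7, C_1 ≅ Z^18, C_2 ≅ Z^12.

∂_1: C_1 → C_0 sends each edge [p,q] (with p < q) to q − p. For instance
  ∂[2,6] = [6] − [2].
As a 7×18 matrix over Z this has rank 6, with invariant factors (1,1,1,1,1,1).

Boundary ∂_2: C_2 → C_1 acts by ∂[p,q,r] = [q,r] − [p,r] + [p,q]. For instance
  ∂[0,2,4] = [2,4] − [0,4] + [0,2],
  ∂[2,5,6] = [5,6] − [2,6] + [2,5].
The resulting 18×12 matrix has rank 12, and its Smith normal form has invariant factors (1,1,1,1,1,1,1,1,1,1,1,2).

Computing H_k = (kernel of ∂_k) / (image of ∂_{k+1}):

  H_1: rank ker ∂_1 − rank ∂_2 = (18 − 6) − 12 = 0, and ∂_2 has invariant factor 2 > 1, so H_1 = Z_2.

(K is a triangulation of the real projective plane RP^2.)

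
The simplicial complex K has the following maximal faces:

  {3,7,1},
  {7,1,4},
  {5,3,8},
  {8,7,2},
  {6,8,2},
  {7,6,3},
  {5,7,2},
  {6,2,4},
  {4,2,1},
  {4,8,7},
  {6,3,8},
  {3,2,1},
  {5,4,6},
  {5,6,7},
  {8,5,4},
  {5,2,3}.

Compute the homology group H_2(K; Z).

Take the total order 1 < 2 < 3 < 4 < 5 < 6 < 7 < 8 on the vertex set. Then K (dimension 2) consists of the simplices:

  0-simplices (8): [1], [2], [3], [4], [5], [6], [7], [8]
  1-simplices (24): (24 of them)
  2-simplices (16): [1,2,3], [1,2,4], [1,3,7], [1,4,7], [2,3,5], [2,4,6], [2,5,7], [2,6,8], [2,7,8], [3,5,8], [3,6,7], [3,6,8], [4,5,6], [4,5,8], [4,7,8], [5,6,7]

Hence C_0 ≅ Z^8, C_1 ≅ Z^24, C_2 ≅ Z^16.

Boundary ∂_1: C_1 → C_0 maps an edge to its endpoints' difference, ∂[p,q] = q − p.
The 8×24 boundary matrix has rank 7 and Smith normal form diag(1,1,1,1,1,1,1).

The boundary map ∂_2: C_2 → C_1 acts by ∂[p,q,r] = [q,r] − [p,r] + [p,q]. For instance
  ∂[1,3,7] = [3,7] − [1,7] + [1,3],
  ∂[3,5,8] = [5,8] − [3,8] + [3,5].
This gives a 24×16 integer matrix of rank 15; reducing to Smith normal form yields diagonal entries (1,1,1,1,1,1,1,1,1,1,1,1,1,1,1).

Reading off H_k = ker ∂_k / im ∂_{k+1}:

  H_2: rank ker ∂_2 − rank ∂_3 = (16 − 15) − 0 = 1, and there is no ∂_3, so H_2 = Z.

H_2 ≅ Z.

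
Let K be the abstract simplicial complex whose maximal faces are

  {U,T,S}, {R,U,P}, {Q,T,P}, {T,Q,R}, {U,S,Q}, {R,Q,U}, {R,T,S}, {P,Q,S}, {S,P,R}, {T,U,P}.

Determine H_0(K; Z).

Order the vertices as P < Q < R < S < T < U. Listing each simplex with vertices in this order, K has dimension 2 with simplices:

  0-simplices (6): P, Q, R, S, T, U
  1-simplices (15): PQ, PR, PS, PT, PU, QR, QS, QT, QU, RS, RT, RU, ST, SU, TU
  2-simplices (10): PQS, PQT, PRS, PRU, PTU, QRT, QRU, QSU, RST, STU

so the chain groups are C_0 ≅ Z^6, C_1 ≅ Z^15, C_2 ≅ Z^10.

∂_1: C_1 → C_0 is given by ∂[p,q] = [q] − [p].
This gives a 6×15 integer matrix of rank 5; reducing to Smith normal form yields diagonal entries (1,1,1,1,1).

∂_2: C_2 → C_1 maps a triangle to the signed sum of its edges. For instance
  ∂STU = TU − SU + ST,
  ∂RST = ST − RT + RS.
The 15×10 boundary matrix has rank 10 and Smith normal form diag(1,1,1,1,1,1,1,1,1,2).

Reading off H_k = ker ∂_k / im ∂_{k+1}:

  H_0: rank C_0 − rank ∂_1 = 6 − 5 = 1, and the invariant factors of ∂_1 are all 1, so H_0 = Z.

H_0 ≅ Z.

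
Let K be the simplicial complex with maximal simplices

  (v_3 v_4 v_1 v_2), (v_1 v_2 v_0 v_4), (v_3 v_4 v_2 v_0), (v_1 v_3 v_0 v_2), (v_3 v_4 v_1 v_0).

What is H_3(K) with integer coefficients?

Order the vertices as v_0 < v_1 < v_2 < v_3 < v_4. Listing each simplex with vertices in this order, K has dimension 3 with simplices:

  0-simplices (5): [v_0], [v_1], [v_2], [v_3], [v_4]
  1-simplices (10): [v_0,v_1], [v_0,v_2], [v_0,v_3], [v_0,v_4], [v_1,v_2], [v_1,v_3], [v_1,v_4], [v_2,v_3], [v_2,v_4], [v_3,v_4]
  2-simplices (10): [v_0,v_1,v_2], [v_0,v_1,v_3], [v_0,v_1,v_4], [v_0,v_2,v_3], [v_0,v_2,v_4], [v_0,v_3,v_4], [v_1,v_2,v_3], [v_1,v_2,v_4], [v_1,v_3,v_4], [v_2,v_3,v_4]
  3-simplices (5): [v_0,v_1,v_2,v_3], [v_0,v_1,v_2,v_4], [v_0,v_1,v_3,v_4], [v_0,v_2,v_3,v_4], [v_1,v_2,v_3,v_4]

giving chain groups C_0 ≅ Z^5, C_1 ≅ Z^10, C_2 ≅ Z^10, C_3 ≅ Z^5.

The boundary map ∂_1: C_1 → C_0 sends each edge [p,q] (with p < q) to q − p.
The 5×10 boundary matrix has rank 4 and Smith normal form diag(1,1,1,1).

∂_2: C_2 → C_1 maps a triangle to the signed sum of its edges. For instance
  ∂[v_0,v_2,v_3] = [v_2,v_3] − [v_0,v_3] + [v_0,v_2],
  ∂[v_0,v_1,v_3] = [v_1,v_3] − [v_0,v_3] + [v_0,v_1].
The resulting 10×10 matrix has rank 6, and its Smith normal form has invariant factors (1,1,1,1,1,1).

The boundary map ∂_3: C_3 → C_2 sends each 3-simplex σ to the alternating sum Σ_i (−1)^i (σ with its i-th vertex removed). For instance
  ∂[v_0,v_2,v_3,v_4] = [v_2,v_3,v_4] − [v_0,v_3,v_4] + [v_0,v_2,v_4] − [v_0,v_2,v_3],
  ∂[v_1,v_2,v_3,v_4] = [v_2,v_3,v_4] − [v_1,v_3,v_4] + [v_1,v_2,v_4] − [v_1,v_2,v_3].
This gives a 10×5 integer matrix of rank 4; reducing to Smith normal form yields diagonal entries (1,1,1,1).

Computing H_k = (kernel of ∂_k) / (image of ∂_{k+1}):

  H_3: rank ker ∂_3 − rank ∂_4 = (5 − 4) − 0 = 1, and there is no ∂_4, so H_3 ≅ Z.

(K is a triangulation of the 3-sphere S^3.)

H_3 ≅ Z.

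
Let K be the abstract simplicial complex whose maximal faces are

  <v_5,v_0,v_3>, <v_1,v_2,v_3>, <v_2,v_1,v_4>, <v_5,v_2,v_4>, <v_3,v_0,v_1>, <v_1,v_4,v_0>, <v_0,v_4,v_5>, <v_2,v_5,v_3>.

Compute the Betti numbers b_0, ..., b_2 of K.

b_0 = 1, b_1 = 0, b_2 = 1.

We work with the vertex ordering v_0 < v_1 < v_2 < v_3 < v_4 < v_5. The simplices of K, each written with vertices in increasing order, are:

  0-simplices (6): [v_0], [v_1], [v_2], [v_3], [v_4], [v_5]
  1-simplices (12): [v_0,v_1], [v_0,v_3], [v_0,v_4], [v_0,v_5], [v_1,v_2], [v_1,v_3], [v_1,v_4], [v_2,v_3], [v_2,v_4], [v_2,v_5], [v_3,v_5], [v_4,v_5]
  2-simplices (8): [v_0,v_1,v_3], [v_0,v_1,v_4], [v_0,v_3,v_5], [v_0,v_4,v_5], [v_1,v_2,v_3], [v_1,v_2,v_4], [v_2,v_3,v_5], [v_2,v_4,v_5]

giving chain groups C_0 ≅ Z^6, C_1 ≅ Z^12, C_2 ≅ Z^8.

Boundary ∂_1: C_1 → C_0 is given by ∂[p,q] = [q] − [p]. For instance
  ∂[v_4,v_5] = [v_5] − [v_4].
The resulting 6×12 matrix has rank 5, and its Smith normal form has invariant factors (1,1,1,1,1).

∂_2: C_2 → C_1 sends each 2-simplex [p,q,r] to [q,r] − [p,r] + [p,q]. For instance
  ∂[v_0,v_3,v_5] = [v_3,v_5] − [v_0,v_5] + [v_0,v_3],
  ∂[v_2,v_3,v_5] = [v_3,v_5] − [v_2,v_5] + [v_2,v_3].
The resulting 12×8 matrix has rank 7, and its Smith normal form has invariant factors (1,1,1,1,1,1,1).

Now H_k = ker ∂_k / im ∂_{k+1}, so:

  H_0: rank C_0 − rank ∂_1 = 6 − 5 = 1, and the invariant factors of ∂_1 are all 1, so H_0 ≅ Z.
  H_1: rank ker ∂_1 − rank ∂_2 = (12 − 5) − 7 = 0, and the invariant factors of ∂_2 are all 1, so H_1 ≅ 0.
  H_2: rank ker ∂_2 − rank ∂_3 = (8 − 7) − 0 = 1, and there is no ∂_3, so H_2 ≅ Z.

As a check, the Euler characteristic is 6 − 12 + 8 = 2, which agrees with 1 − 0 + 1 = 2.

Hence the Betti numbers are b_0 = 1, b_1 = 0, b_2 = 1.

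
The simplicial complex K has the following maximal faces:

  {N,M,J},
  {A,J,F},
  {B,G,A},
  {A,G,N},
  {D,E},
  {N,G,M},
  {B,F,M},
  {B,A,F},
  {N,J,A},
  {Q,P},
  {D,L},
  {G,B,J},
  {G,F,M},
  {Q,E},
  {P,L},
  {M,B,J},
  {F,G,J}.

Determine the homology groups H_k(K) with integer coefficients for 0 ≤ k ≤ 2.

H_0 ≅ Z^2,  H_1 ≅ Z × Z/2,  H_2 = 0.

Take the total order A < B < D < E < F < G < J < L < M < N < P < Q on the vertex set. Then K (dimension 2) consists of the simplices:

  0-simplices (12): A, B, D, E, F, G, J, L, M, N, P, Q
  1-simplices (23): AB, AF, AG, AJ, AN, BF, BG, BJ, BM, DE, DL, EQ, FG, FJ, FM, GJ, GM, GN, JM, JN, LP, MN, PQ
  2-simplices (12): ABF, ABG, AFJ, AGN, AJN, BFM, BGJ, BJM, FGJ, FGM, GMN, JMN

Hence C_0 ≅ Z^12, C_1 ≅ Z^23, C_2 ≅ Z^12.

∂_1: C_1 → C_0 sends each edge [p,q] (with p < q) to q − p. For instance
  ∂BF = F − B.
The 12×23 boundary matrix has rank 10 and Smith normal form diag(1,1,1,1,1,1,1,1,1,1).

The boundary map ∂_2: C_2 → C_1 sends each 2-simplex [p,q,r] to [q,r] − [p,r] + [p,q]. For instance
  ∂FGJ = GJ − FJ + FG,
  ∂BFM = FM − BM + BF.
The 23×12 boundary matrix has rank 12 and Smith normal form diag(1,1,1,1,1,1,1,1,1,1,1,2).

Now H_k = ker ∂_k / im ∂_{k+1}, so:

  H_0: rank C_0 − rank ∂_1 = 12 − 10 = 2, and the invariant factors of ∂_1 are all 1, so H_0 = Z^2.
  H_1: rank ker ∂_1 − rank ∂_2 = (23 − 10) − 12 = 1, and ∂_2 has invariant factor 2 > 1, so H_1 = Z × Z/2.
  H_2: rank ker ∂_2 − rank ∂_3 = (12 − 12) − 0 = 0, and there is no ∂_3, so H_2 = 0.

As a check, the Euler characteristic is 12 − 23 + 12 = 1, which agrees with 2 − 1 + 0 = 1.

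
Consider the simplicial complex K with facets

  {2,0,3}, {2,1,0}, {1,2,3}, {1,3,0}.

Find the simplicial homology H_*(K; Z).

We work with the vertex ordering 0 < 1 < 2 < 3. The simplices of K, each written with vertices in increasing order, are:

  0-simplices (4): [0], [1], [2], [3]
  1-simplices (6): [0,1], [0,2], [0,3], [1,2], [1,3], [2,3]
  2-simplices (4): [0,1,2], [0,1,3], [0,2,3], [1,2,3]

so the chain groups are C_0 ≅ Z^4, C_1 ≅ Z^6, C_2 ≅ Z^4.

∂_1: C_1 → C_0 maps an edge to its endpoints' difference, ∂[p,q] = q − p. For instance
  ∂[1,2] = [2] − [1].
The 4×6 boundary matrix has rank 3 and Smith normal form diag(1,1,1).

∂_2: C_2 → C_1 sends each 2-simplex [p,q,r] to [q,r] − [p,r] + [p,q]. For instance
  ∂[0,1,3] = [1,3] − [0,3] + [0,1],
  ∂[0,1,2] = [1,2] − [0,2] + [0,1].
The 6×4 boundary matrix has rank 3 and Smith normal form diag(1,1,1).

From H_k ≅ ker(∂_k) / im(∂_{k+1}) we obtain:

  H_0: rank C_0 − rank ∂_1 = 4 − 3 = 1, and the invariant factors of ∂_1 are all 1, so H_0 ≅ Z.
  H_1: rank ker ∂_1 − rank ∂_2 = (6 − 3) − 3 = 0, and the invariant factors of ∂_2 are all 1, so H_1 ≅ 0.
  H_2: rank ker ∂_2 − rank ∂_3 = (4 − 3) − 0 = 1, and there is no ∂_3, so H_2 ≅ Z.

As a check, the Euler characteristic is 4 − 6 + 4 = 2, which agrees with 1 − 0 + 1 = 2.

H_0 ≅ Z,  H_1 = 0,  H_2 ≅ Z.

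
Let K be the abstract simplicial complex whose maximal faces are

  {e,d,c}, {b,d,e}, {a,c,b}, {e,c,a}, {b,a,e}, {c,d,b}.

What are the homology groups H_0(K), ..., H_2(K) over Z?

Order the vertices as a < b < c < d < e. Listing each simplex with vertices in this order, K has dimension 2 with simplices:

  0-simplices (5): a, b, c, d, e
  1-simplices (9): ab, ac, ae, bc, bd, be, cd, ce, de
  2-simplices (6): abc, abe, ace, bcd, bde, cde

Hence C_0 ≅ Z^5, C_1 ≅ Z^9, C_2 ≅ Z^6.

∂_1: C_1 → C_0 is given by ∂[p,q] = [q] − [p]. For instance
  ∂ab = b − a.
This gives a 5×9 integer matrix of rank 4; reducing to Smith normal form yields diagonal entries (1,1,1,1).

Boundary ∂_2: C_2 → C_1 acts by ∂[p,q,r] = [q,r] − [p,r] + [p,q]. For instance
  ∂abe = be − ae + ab,
  ∂bde = de − be + bd.
The 9×6 boundary matrix has rank 5 and Smith normal form diag(1,1,1,1,1).

Now H_k = ker ∂_k / im ∂_{k+1}, so:

  H_0: rank C_0 − rank ∂_1 = 5 − 4 = 1, and the invariant factors of ∂_1 are all 1, so H_0 = Z.
  H_1: rank ker ∂_1 − rank ∂_2 = (9 − 4) − 5 = 0, and the invariant factors of ∂_2 are all 1, so H_1 = 0.
  H_2: rank ker ∂_2 − rank ∂_3 = (6 − 5) − 0 = 1, and there is no ∂_3, so H_2 = Z.

As a check, the Euler characteristic is 5 − 9 + 6 = 2, which agrees with 1 − 0 + 1 = 2.

H_0 ≅ Z,  H_1 = 0,  H_2 ≅ Z.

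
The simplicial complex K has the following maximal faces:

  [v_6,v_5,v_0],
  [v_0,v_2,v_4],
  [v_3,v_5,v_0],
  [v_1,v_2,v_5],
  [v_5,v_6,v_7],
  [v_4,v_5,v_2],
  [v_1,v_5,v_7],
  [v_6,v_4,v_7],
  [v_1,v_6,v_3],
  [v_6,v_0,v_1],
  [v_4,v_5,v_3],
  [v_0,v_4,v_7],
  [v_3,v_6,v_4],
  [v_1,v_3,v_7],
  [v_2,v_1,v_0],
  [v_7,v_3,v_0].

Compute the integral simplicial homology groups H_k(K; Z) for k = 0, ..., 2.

H_0 ≅ Z,  H_1 ≅ Z^2,  H_2 ≅ Z.

Order the vertices as v_0 < v_1 < v_2 < v_3 < v_4 < v_5 < v_6 < v_7. Listing each simplex with vertices in this order, K has dimension 2 with simplices:

  0-simplices (8): [v_0], [v_1], [v_2], [v_3], [v_4], [v_5], [v_6], [v_7]
  1-simplices (24): (24 of them)
  2-simplices (16): (16 of them)

giving chain groups C_0 ≅ Z^8, C_1 ≅ Z^24, C_2 ≅ Z^16.

Boundary ∂_1: C_1 → C_0 is given by ∂[p,q] = [q] − [p]. For instance
  ∂[v_0,v_4] = [v_4] − [v_0].
This gives a 8×24 integer matrix of rank 7; reducing to Smith normal form yields diagonal entries (1,1,1,1,1,1,1).

The boundary map ∂_2: C_2 → C_1 maps a triangle to the signed sum of its edges. For instance
  ∂[v_0,v_3,v_7] = [v_3,v_7] − [v_0,v_7] + [v_0,v_3],
  ∂[v_0,v_2,v_4] = [v_2,v_4] − [v_0,v_4] + [v_0,v_2].
As a 24×16 matrix over Z this has rank 15, with invariant factors (1,1,1,1,1,1,1,1,1,1,1,1,1,1,1).

Now H_k = ker ∂_k / im ∂_{k+1}, so:

  H_0: rank C_0 − rank ∂_1 = 8 − 7 = 1, and the invariant factors of ∂_1 are all 1, so H_0 = Z.
  H_1: rank ker ∂_1 − rank ∂_2 = (24 − 7) − 15 = 2, and the invariant factors of ∂_2 are all 1, so H_1 = Z^2.
  H_2: rank ker ∂_2 − rank ∂_3 = (16 − 15) − 0 = 1, and there is no ∂_3, so H_2 = Z.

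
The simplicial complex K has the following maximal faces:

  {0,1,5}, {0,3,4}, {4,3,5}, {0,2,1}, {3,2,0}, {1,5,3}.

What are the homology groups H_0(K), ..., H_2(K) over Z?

H_0 = Z,  H_1 = Z,  H_2 = 0.

We work with the vertex ordering 0 < 1 < 2 < 3 < 4 < 5. The simplices of K, each written with vertices in increasing order, are:

  0-simplices (6): [0], [1], [2], [3], [4], [5]
  1-simplices (12): [0,1], [0,2], [0,3], [0,4], [0,5], [1,2], [1,3], [1,5], [2,3], [3,4], [3,5], [4,5]
  2-simplices (6): [0,1,2], [0,1,5], [0,2,3], [0,3,4], [1,3,5], [3,4,5]

giving chain groups C_0 ≅ Z^6, C_1 ≅ Z^12, C_2 ≅ Z^6.

∂_1: C_1 → C_0 maps an edge to its endpoints' difference, ∂[p,q] = q − p. For instance
  ∂[1,3] = [3] − [1].
The resulting 6×12 matrix has rank 5, and its Smith normal form has invariant factors (1,1,1,1,1).

Boundary ∂_2: C_2 → C_1 acts by ∂[p,q,r] = [q,r] − [p,r] + [p,q]. For instance
  ∂[1,3,5] = [3,5] − [1,5] + [1,3],
  ∂[0,2,3] = [2,3] − [0,3] + [0,2].
The 12×6 boundary matrix has rank 6 and Smith normal form diag(1,1,1,1,1,1).

From H_k ≅ ker(∂_k) / im(∂_{k+1}) we obtain:

  H_0: rank C_0 − rank ∂_1 = 6 − 5 = 1, and the invariant factors of ∂_1 are all 1, so H_0 = Z.
  H_1: rank ker ∂_1 − rank ∂_2 = (12 − 5) − 6 = 1, and the invariant factors of ∂_2 are all 1, so H_1 = Z.
  H_2: rank ker ∂_2 − rank ∂_3 = (6 − 6) − 0 = 0, and there is no ∂_3, so H_2 = 0.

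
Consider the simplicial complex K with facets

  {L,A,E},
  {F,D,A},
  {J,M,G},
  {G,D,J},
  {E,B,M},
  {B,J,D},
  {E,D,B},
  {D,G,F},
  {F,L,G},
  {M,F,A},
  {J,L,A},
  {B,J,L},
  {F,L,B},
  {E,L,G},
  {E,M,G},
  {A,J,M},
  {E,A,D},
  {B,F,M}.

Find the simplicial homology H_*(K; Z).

Fix the vertex order A < B < D < E < F < G < J < L < M and write every simplex with vertices in increasing order. Then dim K = 2 and the simplices of K are:

  0-simplices (9): A, B, D, E, F, G, J, L, M
  1-simplices (27): AD, AE, AF, AJ, AL, AM, BD, BE, BF, BJ, BL, BM, DE, DF, DG, DJ, EG, EL, EM, FG, FL, FM, GJ, GL, GM, JL, JM
  2-simplices (18): ADE, ADF, AEL, AFM, AJL, AJM, BDE, BDJ, BEM, BFL, BFM, BJL, DFG, DGJ, EGL, EGM, FGL, GJM

giving chain groups C_0 ≅ Z^9, C_1 ≅ Z^27, C_2 ≅ Z^18.

The boundary map ∂_1: C_1 → C_0 sends each edge [p,q] (with p < q) to q − p. For instance
  ∂DJ = J − D.
As a 9×27 matrix over Z this has rank 8, with invariant factors (1,1,1,1,1,1,1,1).

Boundary ∂_2: C_2 → C_1 maps a triangle to the signed sum of its edges. For instance
  ∂AEL = EL − AL + AE,
  ∂BFM = FM − BM + BF.
This gives a 27×18 integer matrix of rank 17; reducing to Smith normal form yields diagonal entries (1,1,1,1,1,1,1,1,1,1,1,1,1,1,1,1,1).

Reading off H_k = ker ∂_k / im ∂_{k+1}:

  H_0: rank C_0 − rank ∂_1 = 9 − 8 = 1, and the invariant factors of ∂_1 are all 1, so H_0 = Z.
  H_1: rank ker ∂_1 − rank ∂_2 = (27 − 8) − 17 = 2, and the invariant factors of ∂_2 are all 1, so H_1 = Z^2.
  H_2: rank ker ∂_2 − rank ∂_3 = (18 − 17) − 0 = 1, and there is no ∂_3, so H_2 = Z.

As a check, the Euler characteristic is 9 − 27 + 18 = 0, which agrees with 1 − 2 + 1 = 0.

H_0 ≅ Z,  H_1 ≅ Z^2,  H_2 ≅ Z.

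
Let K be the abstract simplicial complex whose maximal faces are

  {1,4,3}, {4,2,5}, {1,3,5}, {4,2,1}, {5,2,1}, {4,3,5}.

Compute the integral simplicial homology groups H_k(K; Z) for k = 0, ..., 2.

Fix the vertex order 1 < 2 < 3 < 4 < 5 and write every simplex with vertices in increasing order. Then dim K = 2 and the simplices of K are:

  0-simplices (5): [1], [2], [3], [4], [5]
  1-simplices (9): [1,2], [1,3], [1,4], [1,5], [2,4], [2,5], [3,4], [3,5], [4,5]
  2-simplices (6): [1,2,4], [1,2,5], [1,3,4], [1,3,5], [2,4,5], [3,4,5]

Hence C_0 ≅ Z^5, C_1 ≅ Z^9, C_2 ≅ Z^6.

∂_1: C_1 → C_0 is given by ∂[p,q] = [q] − [p]. For instance
  ∂[1,5] = [5] − [1].
As a 5×9 matrix over Z this has rank 4, with invariant factors (1,1,1,1).

∂_2: C_2 → C_1 sends each 2-simplex [p,q,r] to [q,r] − [p,r] + [p,q]. For instance
  ∂[3,4,5] = [4,5] − [3,5] + [3,4],
  ∂[1,2,5] = [2,5] − [1,5] + [1,2].
This gives a 9×6 integer matrix of rank 5; reducing to Smith normal form yields diagonal entries (1,1,1,1,1).

Computing H_k = (kernel of ∂_k) / (image of ∂_{k+1}):

  H_0: rank C_0 − rank ∂_1 = 5 − 4 = 1, and the invariant factors of ∂_1 are all 1, so H_0 = Z.
  H_1: rank ker ∂_1 − rank ∂_2 = (9 − 4) − 5 = 0, and the invariant factors of ∂_2 are all 1, so H_1 = 0.
  H_2: rank ker ∂_2 − rank ∂_3 = (6 − 5) − 0 = 1, and there is no ∂_3, so H_2 = Z.

(K is a triangulation of the 2-sphere S^2.)

H_0 = Z,  H_1 = 0,  H_2 = Z.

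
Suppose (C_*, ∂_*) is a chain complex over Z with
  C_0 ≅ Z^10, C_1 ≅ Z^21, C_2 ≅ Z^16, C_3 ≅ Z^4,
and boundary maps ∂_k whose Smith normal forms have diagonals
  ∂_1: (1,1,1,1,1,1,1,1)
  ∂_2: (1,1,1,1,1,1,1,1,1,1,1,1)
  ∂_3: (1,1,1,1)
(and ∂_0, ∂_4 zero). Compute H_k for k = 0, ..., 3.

H_0 ≅ Z^2,  H_1 ≅ Z,  H_2 = 0,  H_3 = 0.

H_0: b_0 = 10 − 0 − 8 = 2; torsion from ∂_1 factors > 1: none. So H_0 ≅ Z^2.
H_1: b_1 = 21 − 8 − 12 = 1; torsion from ∂_2 factors > 1: none. So H_1 ≅ Z.
H_2: b_2 = 16 − 12 − 4 = 0; torsion from ∂_3 factors > 1: none. So H_2 ≅ 0.
H_3: b_3 = 4 − 4 − 0 = 0; torsion from ∂_4 factors > 1: none. So H_3 ≅ 0.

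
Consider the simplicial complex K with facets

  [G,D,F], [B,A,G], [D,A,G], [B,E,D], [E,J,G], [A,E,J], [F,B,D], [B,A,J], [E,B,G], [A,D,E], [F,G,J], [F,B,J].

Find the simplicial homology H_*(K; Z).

We work with the vertex ordering A < B < D < E < F < G < J. The simplices of K, each written with vertices in increasing order, are:

  0-simplices (7): A, B, D, E, F, G, J
  1-simplices (18): AB, AD, AE, AG, AJ, BD, BE, BF, BG, BJ, DE, DF, DG, EG, EJ, FG, FJ, GJ
  2-simplices (12): ABG, ABJ, ADE, ADG, AEJ, BDE, BDF, BEG, BFJ, DFG, EGJ, FGJ

so the chain groups are C_0 ≅ Z^7, C_1 ≅ Z^18, C_2 ≅ Z^12.

The boundary map ∂_1: C_1 → C_0 is given by ∂[p,q] = [q] − [p]. For instance
  ∂AG = G − A.
As a 7×18 matrix over Z this has rank 6, with invariant factors (1,1,1,1,1,1).

∂_2: C_2 → C_1 acts by ∂[p,q,r] = [q,r] − [p,r] + [p,q]. For instance
  ∂FGJ = GJ − FJ + FG,
  ∂DFG = FG − DG + DF.
This gives a 18×12 integer matrix of rank 12; reducing to Smith normal form yields diagonal entries (1,1,1,1,1,1,1,1,1,1,1,2).

Now H_k = ker ∂_k / im ∂_{k+1}, so:

  H_0: rank C_0 − rank ∂_1 = 7 − 6 = 1, and the invariant factors of ∂_1 are all 1, so H_0 ≅ Z.
  H_1: rank ker ∂_1 − rank ∂_2 = (18 − 6) − 12 = 0, and ∂_2 has invariant factor 2 > 1, so H_1 ≅ Z/2Z.
  H_2: rank ker ∂_2 − rank ∂_3 = (12 − 12) − 0 = 0, and there is no ∂_3, so H_2 ≅ 0.

(K is a triangulation of the real projective plane RP^2.)

H_0 ≅ Z,  H_1 ≅ Z/2Z,  H_2 = 0.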